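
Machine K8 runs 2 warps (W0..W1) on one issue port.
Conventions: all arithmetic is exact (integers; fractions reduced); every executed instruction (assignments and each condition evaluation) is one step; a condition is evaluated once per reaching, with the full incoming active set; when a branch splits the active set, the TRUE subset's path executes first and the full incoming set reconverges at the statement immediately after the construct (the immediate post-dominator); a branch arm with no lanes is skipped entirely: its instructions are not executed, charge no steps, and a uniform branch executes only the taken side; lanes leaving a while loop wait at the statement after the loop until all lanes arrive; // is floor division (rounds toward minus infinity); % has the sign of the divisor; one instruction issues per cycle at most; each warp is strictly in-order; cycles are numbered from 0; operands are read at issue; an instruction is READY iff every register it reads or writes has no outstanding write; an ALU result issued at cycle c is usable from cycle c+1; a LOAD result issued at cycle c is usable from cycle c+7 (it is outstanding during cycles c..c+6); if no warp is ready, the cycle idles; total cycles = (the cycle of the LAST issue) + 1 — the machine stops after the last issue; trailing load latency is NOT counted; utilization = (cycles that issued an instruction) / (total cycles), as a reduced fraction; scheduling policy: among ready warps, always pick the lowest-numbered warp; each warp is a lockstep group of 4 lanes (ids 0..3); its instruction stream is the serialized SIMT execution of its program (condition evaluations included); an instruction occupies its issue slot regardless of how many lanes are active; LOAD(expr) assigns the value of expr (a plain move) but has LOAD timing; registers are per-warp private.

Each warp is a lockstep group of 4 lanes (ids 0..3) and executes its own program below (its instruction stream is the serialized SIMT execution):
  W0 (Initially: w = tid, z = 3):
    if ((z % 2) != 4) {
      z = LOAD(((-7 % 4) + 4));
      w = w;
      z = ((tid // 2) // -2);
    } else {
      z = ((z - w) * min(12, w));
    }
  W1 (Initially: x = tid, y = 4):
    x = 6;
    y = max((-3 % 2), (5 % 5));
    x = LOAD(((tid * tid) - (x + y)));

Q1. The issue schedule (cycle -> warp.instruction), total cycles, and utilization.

cycle 0: W0.I0
cycle 1: W0.I1
cycle 2: W0.I2
cycle 3: W1.I0
cycle 4: W1.I1
cycle 5: W1.I2
cycle 6: idle
cycle 7: idle
cycle 8: W0.I3

Answer: 9 cycles, utilization 7/9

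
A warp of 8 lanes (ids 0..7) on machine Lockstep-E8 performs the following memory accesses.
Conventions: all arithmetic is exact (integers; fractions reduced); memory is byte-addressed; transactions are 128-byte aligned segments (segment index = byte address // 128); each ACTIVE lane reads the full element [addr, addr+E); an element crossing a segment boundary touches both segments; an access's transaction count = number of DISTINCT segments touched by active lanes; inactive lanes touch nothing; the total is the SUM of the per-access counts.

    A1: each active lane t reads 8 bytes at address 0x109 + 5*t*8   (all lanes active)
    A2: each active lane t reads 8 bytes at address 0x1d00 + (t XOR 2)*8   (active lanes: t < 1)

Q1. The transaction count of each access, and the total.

A1: 3 transactions
A2: 1 transaction

Answer: 3,1; total 4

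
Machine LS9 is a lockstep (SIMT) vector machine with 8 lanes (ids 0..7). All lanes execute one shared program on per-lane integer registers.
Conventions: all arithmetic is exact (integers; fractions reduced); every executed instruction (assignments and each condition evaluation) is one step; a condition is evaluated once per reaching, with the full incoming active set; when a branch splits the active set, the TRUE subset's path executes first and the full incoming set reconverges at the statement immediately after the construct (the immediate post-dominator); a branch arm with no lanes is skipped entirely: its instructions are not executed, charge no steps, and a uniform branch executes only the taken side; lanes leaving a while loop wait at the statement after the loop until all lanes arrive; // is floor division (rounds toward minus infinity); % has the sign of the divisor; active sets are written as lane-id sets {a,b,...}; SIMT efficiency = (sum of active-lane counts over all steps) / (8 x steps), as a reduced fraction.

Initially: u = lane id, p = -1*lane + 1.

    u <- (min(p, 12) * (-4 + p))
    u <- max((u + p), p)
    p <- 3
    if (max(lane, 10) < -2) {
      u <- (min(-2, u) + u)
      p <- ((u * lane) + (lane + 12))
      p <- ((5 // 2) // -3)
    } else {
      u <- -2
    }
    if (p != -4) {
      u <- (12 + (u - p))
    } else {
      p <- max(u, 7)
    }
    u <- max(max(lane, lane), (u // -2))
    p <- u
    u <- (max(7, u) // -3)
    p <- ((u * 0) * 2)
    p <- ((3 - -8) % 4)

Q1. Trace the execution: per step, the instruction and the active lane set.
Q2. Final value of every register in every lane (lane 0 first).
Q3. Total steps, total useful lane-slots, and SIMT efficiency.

step 0: u <- (min(p, 12) * (-4 + p)) {0,1,2,3,4,5,6,7}
step 1: u <- max((u + p), p)         {0,1,2,3,4,5,6,7}
step 2: p <- 3                       {0,1,2,3,4,5,6,7}
step 3: eval (max(lane, 10) < -2)    {0,1,2,3,4,5,6,7}
step 4: u <- -2                      {0,1,2,3,4,5,6,7}
step 5: eval (p != -4)               {0,1,2,3,4,5,6,7}
step 6: u <- (12 + (u - p))          {0,1,2,3,4,5,6,7}
step 7: u <- max(max(lane, lane), (u // -2)) {0,1,2,3,4,5,6,7}
step 8: p <- u                       {0,1,2,3,4,5,6,7}
step 9: u <- (max(7, u) // -3)       {0,1,2,3,4,5,6,7}
step 10: p <- ((u * 0) * 2)           {0,1,2,3,4,5,6,7}
step 11: p <- ((3 - -8) % 4)          {0,1,2,3,4,5,6,7}

Answer: 12 steps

u: -3,-3,-3,-3,-3,-3,-3,-3
p: 3,3,3,3,3,3,3,3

steps = 12; useful = 96; efficiency = 96/96 = 1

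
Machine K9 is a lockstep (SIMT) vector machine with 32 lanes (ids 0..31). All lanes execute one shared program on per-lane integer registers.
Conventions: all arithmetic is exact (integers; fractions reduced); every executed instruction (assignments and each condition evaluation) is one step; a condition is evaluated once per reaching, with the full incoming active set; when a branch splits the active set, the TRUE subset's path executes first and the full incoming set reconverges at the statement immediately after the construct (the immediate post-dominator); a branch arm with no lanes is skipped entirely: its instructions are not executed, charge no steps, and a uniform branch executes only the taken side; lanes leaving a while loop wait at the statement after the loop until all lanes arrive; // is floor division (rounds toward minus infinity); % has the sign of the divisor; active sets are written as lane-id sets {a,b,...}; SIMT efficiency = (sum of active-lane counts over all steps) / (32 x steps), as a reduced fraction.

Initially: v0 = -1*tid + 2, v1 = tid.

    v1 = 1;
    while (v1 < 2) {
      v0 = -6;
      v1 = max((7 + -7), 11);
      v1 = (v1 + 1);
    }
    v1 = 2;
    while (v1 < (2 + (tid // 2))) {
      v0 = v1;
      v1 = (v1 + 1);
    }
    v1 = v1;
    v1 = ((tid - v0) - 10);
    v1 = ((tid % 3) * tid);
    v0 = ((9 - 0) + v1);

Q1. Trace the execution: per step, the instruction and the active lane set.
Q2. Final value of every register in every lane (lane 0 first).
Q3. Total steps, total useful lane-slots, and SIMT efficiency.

step 0: v1 <- 1                      {0,1,2,3,4,5,6,7,8,9,10,11,12,13,14,15,16,17,18,19,20,21,22,23,24,25,26,27,28,29,30,31}
step 1: eval (v1 < 2)                {0,1,2,3,4,5,6,7,8,9,10,11,12,13,14,15,16,17,18,19,20,21,22,23,24,25,26,27,28,29,30,31}
step 2: v0 <- -6                     {0,1,2,3,4,5,6,7,8,9,10,11,12,13,14,15,16,17,18,19,20,21,22,23,24,25,26,27,28,29,30,31}
step 3: v1 <- max((7 + -7), 11)      {0,1,2,3,4,5,6,7,8,9,10,11,12,13,14,15,16,17,18,19,20,21,22,23,24,25,26,27,28,29,30,31}
step 4: v1 <- (v1 + 1)               {0,1,2,3,4,5,6,7,8,9,10,11,12,13,14,15,16,17,18,19,20,21,22,23,24,25,26,27,28,29,30,31}
step 5: eval (v1 < 2)                {0,1,2,3,4,5,6,7,8,9,10,11,12,13,14,15,16,17,18,19,20,21,22,23,24,25,26,27,28,29,30,31}
step 6: v1 <- 2                      {0,1,2,3,4,5,6,7,8,9,10,11,12,13,14,15,16,17,18,19,20,21,22,23,24,25,26,27,28,29,30,31}
step 7: eval (v1 < (2 + (tid // 2))) {0,1,2,3,4,5,6,7,8,9,10,11,12,13,14,15,16,17,18,19,20,21,22,23,24,25,26,27,28,29,30,31}
step 8: v0 <- v1                     {2,3,4,5,6,7,8,9,10,11,12,13,14,15,16,17,18,19,20,21,22,23,24,25,26,27,28,29,30,31}
step 9: v1 <- (v1 + 1)               {2,3,4,5,6,7,8,9,10,11,12,13,14,15,16,17,18,19,20,21,22,23,24,25,26,27,28,29,30,31}
step 10: eval (v1 < (2 + (tid // 2))) {2,3,4,5,6,7,8,9,10,11,12,13,14,15,16,17,18,19,20,21,22,23,24,25,26,27,28,29,30,31}
step 11: v0 <- v1                     {4,5,6,7,8,9,10,11,12,13,14,15,16,17,18,19,20,21,22,23,24,25,26,27,28,29,30,31}
step 12: v1 <- (v1 + 1)               {4,5,6,7,8,9,10,11,12,13,14,15,16,17,18,19,20,21,22,23,24,25,26,27,28,29,30,31}
step 13: eval (v1 < (2 + (tid // 2))) {4,5,6,7,8,9,10,11,12,13,14,15,16,17,18,19,20,21,22,23,24,25,26,27,28,29,30,31}
step 14: v0 <- v1                     {6,7,8,9,10,11,12,13,14,15,16,17,18,19,20,21,22,23,24,25,26,27,28,29,30,31}
step 15: v1 <- (v1 + 1)               {6,7,8,9,10,11,12,13,14,15,16,17,18,19,20,21,22,23,24,25,26,27,28,29,30,31}
step 16: eval (v1 < (2 + (tid // 2))) {6,7,8,9,10,11,12,13,14,15,16,17,18,19,20,21,22,23,24,25,26,27,28,29,30,31}
step 17: v0 <- v1                     {8,9,10,11,12,13,14,15,16,17,18,19,20,21,22,23,24,25,26,27,28,29,30,31}
step 18: v1 <- (v1 + 1)               {8,9,10,11,12,13,14,15,16,17,18,19,20,21,22,23,24,25,26,27,28,29,30,31}
step 19: eval (v1 < (2 + (tid // 2))) {8,9,10,11,12,13,14,15,16,17,18,19,20,21,22,23,24,25,26,27,28,29,30,31}
step 20: v0 <- v1                     {10,11,12,13,14,15,16,17,18,19,20,21,22,23,24,25,26,27,28,29,30,31}
step 21: v1 <- (v1 + 1)               {10,11,12,13,14,15,16,17,18,19,20,21,22,23,24,25,26,27,28,29,30,31}
step 22: eval (v1 < (2 + (tid // 2))) {10,11,12,13,14,15,16,17,18,19,20,21,22,23,24,25,26,27,28,29,30,31}
step 23: v0 <- v1                     {12,13,14,15,16,17,18,19,20,21,22,23,24,25,26,27,28,29,30,31}
step 24: v1 <- (v1 + 1)               {12,13,14,15,16,17,18,19,20,21,22,23,24,25,26,27,28,29,30,31}
step 25: eval (v1 < (2 + (tid // 2))) {12,13,14,15,16,17,18,19,20,21,22,23,24,25,26,27,28,29,30,31}
step 26: v0 <- v1                     {14,15,16,17,18,19,20,21,22,23,24,25,26,27,28,29,30,31}
step 27: v1 <- (v1 + 1)               {14,15,16,17,18,19,20,21,22,23,24,25,26,27,28,29,30,31}
step 28: eval (v1 < (2 + (tid // 2))) {14,15,16,17,18,19,20,21,22,23,24,25,26,27,28,29,30,31}
step 29: v0 <- v1                     {16,17,18,19,20,21,22,23,24,25,26,27,28,29,30,31}
step 30: v1 <- (v1 + 1)               {16,17,18,19,20,21,22,23,24,25,26,27,28,29,30,31}
step 31: eval (v1 < (2 + (tid // 2))) {16,17,18,19,20,21,22,23,24,25,26,27,28,29,30,31}
step 32: v0 <- v1                     {18,19,20,21,22,23,24,25,26,27,28,29,30,31}
step 33: v1 <- (v1 + 1)               {18,19,20,21,22,23,24,25,26,27,28,29,30,31}
step 34: eval (v1 < (2 + (tid // 2))) {18,19,20,21,22,23,24,25,26,27,28,29,30,31}
step 35: v0 <- v1                     {20,21,22,23,24,25,26,27,28,29,30,31}
step 36: v1 <- (v1 + 1)               {20,21,22,23,24,25,26,27,28,29,30,31}
step 37: eval (v1 < (2 + (tid // 2))) {20,21,22,23,24,25,26,27,28,29,30,31}
step 38: v0 <- v1                     {22,23,24,25,26,27,28,29,30,31}
step 39: v1 <- (v1 + 1)               {22,23,24,25,26,27,28,29,30,31}
step 40: eval (v1 < (2 + (tid // 2))) {22,23,24,25,26,27,28,29,30,31}
step 41: v0 <- v1                     {24,25,26,27,28,29,30,31}
step 42: v1 <- (v1 + 1)               {24,25,26,27,28,29,30,31}
step 43: eval (v1 < (2 + (tid // 2))) {24,25,26,27,28,29,30,31}
step 44: v0 <- v1                     {26,27,28,29,30,31}
step 45: v1 <- (v1 + 1)               {26,27,28,29,30,31}
step 46: eval (v1 < (2 + (tid // 2))) {26,27,28,29,30,31}
step 47: v0 <- v1                     {28,29,30,31}
step 48: v1 <- (v1 + 1)               {28,29,30,31}
step 49: eval (v1 < (2 + (tid // 2))) {28,29,30,31}
step 50: v0 <- v1                     {30,31}
step 51: v1 <- (v1 + 1)               {30,31}
step 52: eval (v1 < (2 + (tid // 2))) {30,31}
step 53: v1 <- v1                     {0,1,2,3,4,5,6,7,8,9,10,11,12,13,14,15,16,17,18,19,20,21,22,23,24,25,26,27,28,29,30,31}
step 54: v1 <- ((tid - v0) - 10)      {0,1,2,3,4,5,6,7,8,9,10,11,12,13,14,15,16,17,18,19,20,21,22,23,24,25,26,27,28,29,30,31}
step 55: v1 <- ((tid % 3) * tid)      {0,1,2,3,4,5,6,7,8,9,10,11,12,13,14,15,16,17,18,19,20,21,22,23,24,25,26,27,28,29,30,31}
step 56: v0 <- ((9 - 0) + v1)         {0,1,2,3,4,5,6,7,8,9,10,11,12,13,14,15,16,17,18,19,20,21,22,23,24,25,26,27,28,29,30,31}

Answer: 57 steps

v0: 9,10,13,9,13,19,9,16,25,9,19,31,9,22,37,9,25,43,9,28,49,9,31,55,9,34,61,9,37,67,9,40
v1: 0,1,4,0,4,10,0,7,16,0,10,22,0,13,28,0,16,34,0,19,40,0,22,46,0,25,52,0,28,58,0,31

steps = 57; useful = 1104; efficiency = 1104/1824 = 23/38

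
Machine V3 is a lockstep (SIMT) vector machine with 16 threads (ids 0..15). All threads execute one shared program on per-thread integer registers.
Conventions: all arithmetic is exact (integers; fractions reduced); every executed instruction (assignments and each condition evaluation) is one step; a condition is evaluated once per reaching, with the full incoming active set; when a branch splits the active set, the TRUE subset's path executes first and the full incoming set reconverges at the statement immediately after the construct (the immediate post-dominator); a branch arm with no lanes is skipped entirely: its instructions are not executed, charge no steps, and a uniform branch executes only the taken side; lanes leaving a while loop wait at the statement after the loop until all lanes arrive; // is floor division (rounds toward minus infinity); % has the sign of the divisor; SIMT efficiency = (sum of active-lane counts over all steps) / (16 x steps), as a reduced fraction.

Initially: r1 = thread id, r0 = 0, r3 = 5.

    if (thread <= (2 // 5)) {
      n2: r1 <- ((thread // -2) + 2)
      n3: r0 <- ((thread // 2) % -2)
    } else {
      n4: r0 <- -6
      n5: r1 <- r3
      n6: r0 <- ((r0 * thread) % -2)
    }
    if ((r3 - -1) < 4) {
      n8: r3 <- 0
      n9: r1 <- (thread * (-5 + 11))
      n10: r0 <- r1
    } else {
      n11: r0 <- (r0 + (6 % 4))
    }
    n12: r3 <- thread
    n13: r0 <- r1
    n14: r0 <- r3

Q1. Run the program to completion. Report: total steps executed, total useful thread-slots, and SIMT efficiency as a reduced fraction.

Answer: 11 steps, 143 useful, 13/16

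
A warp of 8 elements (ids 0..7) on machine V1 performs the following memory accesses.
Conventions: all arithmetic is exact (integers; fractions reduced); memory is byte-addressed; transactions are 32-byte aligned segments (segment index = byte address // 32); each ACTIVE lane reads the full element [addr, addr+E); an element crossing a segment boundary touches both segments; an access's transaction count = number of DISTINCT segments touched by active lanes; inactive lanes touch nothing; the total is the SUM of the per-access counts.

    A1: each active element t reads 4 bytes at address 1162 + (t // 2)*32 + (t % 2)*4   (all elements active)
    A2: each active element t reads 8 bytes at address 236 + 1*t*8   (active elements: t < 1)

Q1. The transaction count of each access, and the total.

A1: 4 transactions
A2: 1 transaction

Answer: 4,1; total 5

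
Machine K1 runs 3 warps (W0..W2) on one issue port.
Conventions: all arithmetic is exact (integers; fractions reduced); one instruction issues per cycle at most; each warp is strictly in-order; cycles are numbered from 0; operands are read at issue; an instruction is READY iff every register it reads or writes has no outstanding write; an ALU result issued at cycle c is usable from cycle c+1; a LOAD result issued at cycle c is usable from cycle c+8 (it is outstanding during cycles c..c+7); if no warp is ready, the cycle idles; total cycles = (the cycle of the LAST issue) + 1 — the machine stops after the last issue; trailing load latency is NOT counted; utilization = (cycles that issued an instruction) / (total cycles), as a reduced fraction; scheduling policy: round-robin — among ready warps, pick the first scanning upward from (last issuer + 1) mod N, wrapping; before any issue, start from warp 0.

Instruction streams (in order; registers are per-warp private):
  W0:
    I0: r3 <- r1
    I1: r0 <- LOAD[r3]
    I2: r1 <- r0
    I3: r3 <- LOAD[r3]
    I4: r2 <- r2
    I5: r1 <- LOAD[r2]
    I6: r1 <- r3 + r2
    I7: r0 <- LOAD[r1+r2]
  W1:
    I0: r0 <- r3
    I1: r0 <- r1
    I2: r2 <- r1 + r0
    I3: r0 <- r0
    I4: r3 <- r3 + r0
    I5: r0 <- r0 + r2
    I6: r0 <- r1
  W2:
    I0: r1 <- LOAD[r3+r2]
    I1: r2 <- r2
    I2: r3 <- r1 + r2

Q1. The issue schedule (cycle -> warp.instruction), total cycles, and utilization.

cycle 0: W0.I0
cycle 1: W1.I0
cycle 2: W2.I0
cycle 3: W0.I1
cycle 4: W1.I1
cycle 5: W2.I1
cycle 6: W1.I2
cycle 7: W1.I3
cycle 8: W1.I4
cycle 9: W1.I5
cycle 10: W2.I2
cycle 11: W0.I2
cycle 12: W1.I6
cycle 13: W0.I3
cycle 14: W0.I4
cycle 15: W0.I5
cycle 16: idle
cycle 17: idle
cycle 18: idle
cycle 19: idle
cycle 20: idle
cycle 21: idle
cycle 22: idle
cycle 23: W0.I6
cycle 24: W0.I7

Answer: 25 cycles, utilization 18/25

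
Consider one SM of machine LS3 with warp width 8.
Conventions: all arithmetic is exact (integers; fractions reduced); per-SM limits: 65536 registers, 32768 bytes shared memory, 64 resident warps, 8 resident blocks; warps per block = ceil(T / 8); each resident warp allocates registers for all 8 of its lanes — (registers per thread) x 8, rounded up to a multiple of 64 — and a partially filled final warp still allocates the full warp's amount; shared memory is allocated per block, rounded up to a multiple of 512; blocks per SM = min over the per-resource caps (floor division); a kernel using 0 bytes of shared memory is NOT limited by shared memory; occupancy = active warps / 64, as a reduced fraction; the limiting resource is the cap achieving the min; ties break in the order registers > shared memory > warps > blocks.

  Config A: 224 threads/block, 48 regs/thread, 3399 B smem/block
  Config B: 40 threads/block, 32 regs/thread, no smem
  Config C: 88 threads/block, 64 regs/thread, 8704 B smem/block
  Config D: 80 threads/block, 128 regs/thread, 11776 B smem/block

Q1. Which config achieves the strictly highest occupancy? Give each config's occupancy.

occupancies: A 7/8, B 5/8, C 33/64, D 5/16

Answer: A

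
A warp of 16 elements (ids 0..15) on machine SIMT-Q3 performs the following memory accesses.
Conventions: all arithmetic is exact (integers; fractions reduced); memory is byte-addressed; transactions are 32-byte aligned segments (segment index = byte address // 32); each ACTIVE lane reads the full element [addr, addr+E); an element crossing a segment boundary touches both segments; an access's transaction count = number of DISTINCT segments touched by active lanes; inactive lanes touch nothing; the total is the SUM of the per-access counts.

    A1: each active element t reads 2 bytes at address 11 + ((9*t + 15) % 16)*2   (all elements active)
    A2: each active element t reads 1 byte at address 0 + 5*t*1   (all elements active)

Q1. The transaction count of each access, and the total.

A1: 2 transactions
A2: 3 transactions

Answer: 2,3; total 5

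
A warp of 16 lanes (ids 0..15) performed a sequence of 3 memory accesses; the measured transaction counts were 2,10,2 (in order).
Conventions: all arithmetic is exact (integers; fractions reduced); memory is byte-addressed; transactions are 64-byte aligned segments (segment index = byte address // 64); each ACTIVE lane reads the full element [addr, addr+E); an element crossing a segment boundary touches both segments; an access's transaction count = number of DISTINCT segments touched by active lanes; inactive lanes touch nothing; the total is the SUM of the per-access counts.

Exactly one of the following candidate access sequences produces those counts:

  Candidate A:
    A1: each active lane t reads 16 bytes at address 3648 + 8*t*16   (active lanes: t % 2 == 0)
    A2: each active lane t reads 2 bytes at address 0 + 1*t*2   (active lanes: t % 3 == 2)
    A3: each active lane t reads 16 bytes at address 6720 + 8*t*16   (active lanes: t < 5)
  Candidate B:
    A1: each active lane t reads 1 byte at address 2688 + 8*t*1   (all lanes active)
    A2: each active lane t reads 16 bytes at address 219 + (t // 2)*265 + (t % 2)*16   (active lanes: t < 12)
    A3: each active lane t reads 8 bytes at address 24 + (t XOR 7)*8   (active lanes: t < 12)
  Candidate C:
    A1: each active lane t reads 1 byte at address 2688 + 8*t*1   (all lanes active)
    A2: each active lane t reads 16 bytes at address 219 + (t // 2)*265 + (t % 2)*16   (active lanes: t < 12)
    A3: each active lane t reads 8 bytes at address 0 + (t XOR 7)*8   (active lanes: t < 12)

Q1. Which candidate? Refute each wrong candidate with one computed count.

A: A1 gives 8 transactions, not 2
B: A3 gives 3 transactions, not 2
C: all counts match (2,10,2)

Answer: C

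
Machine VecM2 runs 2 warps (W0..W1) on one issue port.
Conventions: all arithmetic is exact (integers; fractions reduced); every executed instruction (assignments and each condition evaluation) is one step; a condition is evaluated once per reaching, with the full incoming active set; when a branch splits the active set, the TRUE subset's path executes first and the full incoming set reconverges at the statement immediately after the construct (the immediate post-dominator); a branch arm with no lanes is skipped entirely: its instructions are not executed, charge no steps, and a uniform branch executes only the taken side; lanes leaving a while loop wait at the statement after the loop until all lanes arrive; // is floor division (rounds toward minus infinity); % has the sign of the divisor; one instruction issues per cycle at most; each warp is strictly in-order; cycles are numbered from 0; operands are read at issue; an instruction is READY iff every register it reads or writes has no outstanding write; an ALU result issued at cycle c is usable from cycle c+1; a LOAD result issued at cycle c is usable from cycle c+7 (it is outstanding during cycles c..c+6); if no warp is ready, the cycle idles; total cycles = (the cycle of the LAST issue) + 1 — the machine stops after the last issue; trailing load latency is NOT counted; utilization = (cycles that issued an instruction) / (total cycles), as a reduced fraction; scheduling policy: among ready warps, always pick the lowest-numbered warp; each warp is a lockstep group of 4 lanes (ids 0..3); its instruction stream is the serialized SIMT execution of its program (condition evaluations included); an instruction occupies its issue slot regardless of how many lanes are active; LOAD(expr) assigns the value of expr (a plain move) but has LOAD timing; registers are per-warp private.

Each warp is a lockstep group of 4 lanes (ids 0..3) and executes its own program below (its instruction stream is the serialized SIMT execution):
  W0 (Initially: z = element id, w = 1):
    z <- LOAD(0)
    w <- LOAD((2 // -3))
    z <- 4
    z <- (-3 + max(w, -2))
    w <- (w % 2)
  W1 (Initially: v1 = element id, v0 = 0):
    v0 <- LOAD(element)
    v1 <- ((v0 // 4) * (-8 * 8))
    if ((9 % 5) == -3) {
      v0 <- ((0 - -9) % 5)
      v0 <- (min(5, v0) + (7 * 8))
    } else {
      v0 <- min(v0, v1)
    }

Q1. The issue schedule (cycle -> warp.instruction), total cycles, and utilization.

cycle 0: W0.I0
cycle 1: W0.I1
cycle 2: W1.I0
cycle 3: idle
cycle 4: idle
cycle 5: idle
cycle 6: idle
cycle 7: W0.I2
cycle 8: W0.I3
cycle 9: W0.I4
cycle 10: W1.I1
cycle 11: W1.I2
cycle 12: W1.I3

Answer: 13 cycles, utilization 9/13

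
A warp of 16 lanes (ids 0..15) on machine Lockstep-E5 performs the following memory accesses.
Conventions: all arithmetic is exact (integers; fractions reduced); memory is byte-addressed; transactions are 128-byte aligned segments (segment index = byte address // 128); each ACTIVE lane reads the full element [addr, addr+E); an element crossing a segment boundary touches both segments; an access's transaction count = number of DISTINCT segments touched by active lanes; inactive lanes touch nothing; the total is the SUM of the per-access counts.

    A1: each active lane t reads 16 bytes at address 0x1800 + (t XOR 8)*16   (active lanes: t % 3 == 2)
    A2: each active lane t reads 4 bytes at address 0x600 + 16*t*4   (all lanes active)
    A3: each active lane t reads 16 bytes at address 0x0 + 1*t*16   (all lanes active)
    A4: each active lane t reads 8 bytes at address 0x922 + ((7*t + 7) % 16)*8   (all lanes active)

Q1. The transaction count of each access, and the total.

A1: 2 transactions
A2: 8 transactions
A3: 2 transactions
A4: 2 transactions

Answer: 2,8,2,2; total 14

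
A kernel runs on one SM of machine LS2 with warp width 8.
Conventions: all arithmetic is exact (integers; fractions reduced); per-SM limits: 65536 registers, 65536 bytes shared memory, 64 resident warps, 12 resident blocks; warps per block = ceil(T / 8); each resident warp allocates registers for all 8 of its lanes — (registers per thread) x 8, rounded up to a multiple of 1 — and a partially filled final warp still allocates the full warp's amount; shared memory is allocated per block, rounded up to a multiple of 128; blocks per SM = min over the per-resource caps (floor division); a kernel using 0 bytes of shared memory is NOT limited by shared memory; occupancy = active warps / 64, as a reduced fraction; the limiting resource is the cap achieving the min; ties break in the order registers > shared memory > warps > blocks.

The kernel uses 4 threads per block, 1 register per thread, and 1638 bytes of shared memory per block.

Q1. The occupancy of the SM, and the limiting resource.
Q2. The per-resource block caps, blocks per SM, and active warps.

Answer: occupancy 3/16, limited by blocks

registers: 8192 blocks
shared memory: 39 blocks
warps: 64 blocks
blocks: 12 blocks

Answer: 12 blocks, 12 active warps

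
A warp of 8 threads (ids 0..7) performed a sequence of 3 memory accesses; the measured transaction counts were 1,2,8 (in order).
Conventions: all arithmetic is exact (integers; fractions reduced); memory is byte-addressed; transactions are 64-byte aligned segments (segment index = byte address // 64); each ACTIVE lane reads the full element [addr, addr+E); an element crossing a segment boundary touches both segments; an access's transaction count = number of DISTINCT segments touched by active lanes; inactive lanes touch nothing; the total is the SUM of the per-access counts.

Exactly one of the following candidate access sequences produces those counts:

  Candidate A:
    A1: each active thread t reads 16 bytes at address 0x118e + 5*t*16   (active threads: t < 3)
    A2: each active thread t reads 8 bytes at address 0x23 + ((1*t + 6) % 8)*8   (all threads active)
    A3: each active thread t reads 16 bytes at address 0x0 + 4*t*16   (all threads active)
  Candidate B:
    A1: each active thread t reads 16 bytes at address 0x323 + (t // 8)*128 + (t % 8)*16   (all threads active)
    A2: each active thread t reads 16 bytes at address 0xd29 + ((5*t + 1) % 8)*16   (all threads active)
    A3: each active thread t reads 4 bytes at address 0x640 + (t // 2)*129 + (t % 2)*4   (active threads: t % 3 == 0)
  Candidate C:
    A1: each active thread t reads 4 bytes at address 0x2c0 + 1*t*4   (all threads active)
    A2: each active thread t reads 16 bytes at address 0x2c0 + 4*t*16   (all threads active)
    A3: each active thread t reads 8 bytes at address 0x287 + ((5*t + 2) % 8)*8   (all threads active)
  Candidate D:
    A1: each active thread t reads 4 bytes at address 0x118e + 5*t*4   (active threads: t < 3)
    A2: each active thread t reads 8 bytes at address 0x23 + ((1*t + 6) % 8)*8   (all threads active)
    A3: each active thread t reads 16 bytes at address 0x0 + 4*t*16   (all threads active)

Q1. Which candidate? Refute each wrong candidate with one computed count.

A: A1 gives 3 transactions, not 1
B: A1 gives 3 transactions, not 1
C: A2 gives 8 transactions, not 2
D: all counts match (1,2,8)

Answer: D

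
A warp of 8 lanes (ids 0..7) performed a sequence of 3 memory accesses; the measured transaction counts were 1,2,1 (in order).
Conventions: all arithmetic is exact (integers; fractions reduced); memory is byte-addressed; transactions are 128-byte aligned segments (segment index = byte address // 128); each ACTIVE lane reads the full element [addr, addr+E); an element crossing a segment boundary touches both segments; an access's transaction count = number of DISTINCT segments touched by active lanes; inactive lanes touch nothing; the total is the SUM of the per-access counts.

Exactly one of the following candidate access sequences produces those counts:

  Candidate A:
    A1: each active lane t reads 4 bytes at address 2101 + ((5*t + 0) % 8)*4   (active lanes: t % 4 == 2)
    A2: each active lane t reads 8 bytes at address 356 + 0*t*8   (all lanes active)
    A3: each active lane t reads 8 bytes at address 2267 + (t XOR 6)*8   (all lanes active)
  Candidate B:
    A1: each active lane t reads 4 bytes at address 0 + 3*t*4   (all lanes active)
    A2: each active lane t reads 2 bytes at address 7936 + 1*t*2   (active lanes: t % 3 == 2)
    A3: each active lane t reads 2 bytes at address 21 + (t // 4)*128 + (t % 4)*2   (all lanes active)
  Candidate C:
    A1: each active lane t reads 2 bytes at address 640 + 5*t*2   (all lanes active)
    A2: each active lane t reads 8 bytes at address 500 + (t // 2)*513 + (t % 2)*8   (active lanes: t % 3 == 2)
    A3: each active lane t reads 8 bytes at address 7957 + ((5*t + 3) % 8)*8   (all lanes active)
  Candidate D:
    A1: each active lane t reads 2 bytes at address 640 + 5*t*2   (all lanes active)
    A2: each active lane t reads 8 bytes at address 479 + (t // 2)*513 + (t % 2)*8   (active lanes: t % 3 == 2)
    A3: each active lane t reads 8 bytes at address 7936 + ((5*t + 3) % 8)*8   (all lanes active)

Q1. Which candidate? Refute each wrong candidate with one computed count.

A: A2 gives 1 transaction, not 2
B: A2 gives 1 transaction, not 2
C: A2 gives 3 transactions, not 2
D: all counts match (1,2,1)

Answer: D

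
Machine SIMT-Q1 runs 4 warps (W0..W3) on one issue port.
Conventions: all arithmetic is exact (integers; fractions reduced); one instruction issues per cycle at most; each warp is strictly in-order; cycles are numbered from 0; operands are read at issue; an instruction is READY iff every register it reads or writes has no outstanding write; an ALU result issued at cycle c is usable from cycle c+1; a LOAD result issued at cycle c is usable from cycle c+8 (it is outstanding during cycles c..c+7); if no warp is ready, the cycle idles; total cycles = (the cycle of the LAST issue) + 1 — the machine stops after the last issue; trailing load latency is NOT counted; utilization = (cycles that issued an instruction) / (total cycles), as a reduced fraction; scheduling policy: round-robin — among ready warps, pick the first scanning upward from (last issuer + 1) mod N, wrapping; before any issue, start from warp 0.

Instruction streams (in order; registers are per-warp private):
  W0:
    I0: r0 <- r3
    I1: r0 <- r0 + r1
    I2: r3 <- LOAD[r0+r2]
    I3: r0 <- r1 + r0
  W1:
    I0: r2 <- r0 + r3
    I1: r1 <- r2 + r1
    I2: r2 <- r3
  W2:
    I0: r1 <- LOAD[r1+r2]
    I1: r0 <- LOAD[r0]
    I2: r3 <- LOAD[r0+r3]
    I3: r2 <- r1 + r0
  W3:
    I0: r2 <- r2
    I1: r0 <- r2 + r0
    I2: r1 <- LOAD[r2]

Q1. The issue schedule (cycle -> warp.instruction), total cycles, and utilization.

cycle 0: W0.I0
cycle 1: W1.I0
cycle 2: W2.I0
cycle 3: W3.I0
cycle 4: W0.I1
cycle 5: W1.I1
cycle 6: W2.I1
cycle 7: W3.I1
cycle 8: W0.I2
cycle 9: W1.I2
cycle 10: W3.I2
cycle 11: W0.I3
cycle 12: idle
cycle 13: idle
cycle 14: W2.I2
cycle 15: W2.I3

Answer: 16 cycles, utilization 7/8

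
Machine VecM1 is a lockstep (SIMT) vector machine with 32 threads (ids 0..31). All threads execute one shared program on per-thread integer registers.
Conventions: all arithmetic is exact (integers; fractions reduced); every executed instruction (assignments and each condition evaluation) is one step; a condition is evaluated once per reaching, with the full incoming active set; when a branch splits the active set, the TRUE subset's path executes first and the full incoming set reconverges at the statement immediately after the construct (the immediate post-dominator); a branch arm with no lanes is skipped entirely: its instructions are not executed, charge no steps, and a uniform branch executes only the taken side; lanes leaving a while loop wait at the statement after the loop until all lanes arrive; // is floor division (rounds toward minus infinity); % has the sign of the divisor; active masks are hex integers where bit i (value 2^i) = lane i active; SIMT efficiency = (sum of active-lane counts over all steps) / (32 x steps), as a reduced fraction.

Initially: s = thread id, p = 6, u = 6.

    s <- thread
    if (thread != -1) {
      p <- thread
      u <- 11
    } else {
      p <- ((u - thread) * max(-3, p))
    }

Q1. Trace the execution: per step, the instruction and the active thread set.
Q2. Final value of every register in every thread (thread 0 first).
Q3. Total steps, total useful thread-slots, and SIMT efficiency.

step 0: s <- thread                  0xffffffff
step 1: eval (thread != -1)          0xffffffff
step 2: p <- thread                  0xffffffff
step 3: u <- 11                      0xffffffff

Answer: 4 steps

s: 0,1,2,3,4,5,6,7,8,9,10,11,12,13,14,15,16,17,18,19,20,21,22,23,24,25,26,27,28,29,30,31
p: 0,1,2,3,4,5,6,7,8,9,10,11,12,13,14,15,16,17,18,19,20,21,22,23,24,25,26,27,28,29,30,31
u: 11,11,11,11,11,11,11,11,11,11,11,11,11,11,11,11,11,11,11,11,11,11,11,11,11,11,11,11,11,11,11,11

steps = 4; useful = 128; efficiency = 128/128 = 1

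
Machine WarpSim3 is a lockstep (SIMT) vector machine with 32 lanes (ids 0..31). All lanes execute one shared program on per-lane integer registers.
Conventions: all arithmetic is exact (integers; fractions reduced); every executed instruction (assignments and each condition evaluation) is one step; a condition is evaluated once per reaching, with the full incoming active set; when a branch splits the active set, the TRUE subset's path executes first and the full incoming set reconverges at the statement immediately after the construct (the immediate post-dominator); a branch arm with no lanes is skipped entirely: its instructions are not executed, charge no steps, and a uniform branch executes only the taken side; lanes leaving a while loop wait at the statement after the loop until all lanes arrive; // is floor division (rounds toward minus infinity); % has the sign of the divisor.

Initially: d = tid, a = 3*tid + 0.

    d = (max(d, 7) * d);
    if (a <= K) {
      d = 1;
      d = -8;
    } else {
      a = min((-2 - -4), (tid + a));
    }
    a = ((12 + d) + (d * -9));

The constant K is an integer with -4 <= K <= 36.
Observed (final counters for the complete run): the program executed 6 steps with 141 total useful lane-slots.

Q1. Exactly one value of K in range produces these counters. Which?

Answer: K = 36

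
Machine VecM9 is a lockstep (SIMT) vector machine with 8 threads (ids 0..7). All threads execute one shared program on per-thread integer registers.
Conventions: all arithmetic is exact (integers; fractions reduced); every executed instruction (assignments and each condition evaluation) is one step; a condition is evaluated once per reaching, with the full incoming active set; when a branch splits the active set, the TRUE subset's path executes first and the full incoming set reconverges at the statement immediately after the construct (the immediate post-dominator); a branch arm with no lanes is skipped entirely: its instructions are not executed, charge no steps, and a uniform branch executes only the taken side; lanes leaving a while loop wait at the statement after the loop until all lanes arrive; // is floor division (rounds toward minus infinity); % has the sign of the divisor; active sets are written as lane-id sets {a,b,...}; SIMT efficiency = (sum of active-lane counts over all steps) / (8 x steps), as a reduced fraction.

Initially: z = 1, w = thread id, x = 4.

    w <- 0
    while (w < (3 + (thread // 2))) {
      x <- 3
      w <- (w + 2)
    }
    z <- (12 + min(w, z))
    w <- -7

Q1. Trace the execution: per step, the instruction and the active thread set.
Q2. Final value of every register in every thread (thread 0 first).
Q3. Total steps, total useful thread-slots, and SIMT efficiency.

step 0: w <- 0                       {0,1,2,3,4,5,6,7}
step 1: eval (w < (3 + (thread // 2))) {0,1,2,3,4,5,6,7}
step 2: x <- 3                       {0,1,2,3,4,5,6,7}
step 3: w <- (w + 2)                 {0,1,2,3,4,5,6,7}
step 4: eval (w < (3 + (thread // 2))) {0,1,2,3,4,5,6,7}
step 5: x <- 3                       {0,1,2,3,4,5,6,7}
step 6: w <- (w + 2)                 {0,1,2,3,4,5,6,7}
step 7: eval (w < (3 + (thread // 2))) {0,1,2,3,4,5,6,7}
step 8: x <- 3                       {4,5,6,7}
step 9: w <- (w + 2)                 {4,5,6,7}
step 10: eval (w < (3 + (thread // 2))) {4,5,6,7}
step 11: z <- (12 + min(w, z))        {0,1,2,3,4,5,6,7}
step 12: w <- -7                      {0,1,2,3,4,5,6,7}

Answer: 13 steps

z: 13,13,13,13,13,13,13,13
w: -7,-7,-7,-7,-7,-7,-7,-7
x: 3,3,3,3,3,3,3,3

steps = 13; useful = 92; efficiency = 92/104 = 23/26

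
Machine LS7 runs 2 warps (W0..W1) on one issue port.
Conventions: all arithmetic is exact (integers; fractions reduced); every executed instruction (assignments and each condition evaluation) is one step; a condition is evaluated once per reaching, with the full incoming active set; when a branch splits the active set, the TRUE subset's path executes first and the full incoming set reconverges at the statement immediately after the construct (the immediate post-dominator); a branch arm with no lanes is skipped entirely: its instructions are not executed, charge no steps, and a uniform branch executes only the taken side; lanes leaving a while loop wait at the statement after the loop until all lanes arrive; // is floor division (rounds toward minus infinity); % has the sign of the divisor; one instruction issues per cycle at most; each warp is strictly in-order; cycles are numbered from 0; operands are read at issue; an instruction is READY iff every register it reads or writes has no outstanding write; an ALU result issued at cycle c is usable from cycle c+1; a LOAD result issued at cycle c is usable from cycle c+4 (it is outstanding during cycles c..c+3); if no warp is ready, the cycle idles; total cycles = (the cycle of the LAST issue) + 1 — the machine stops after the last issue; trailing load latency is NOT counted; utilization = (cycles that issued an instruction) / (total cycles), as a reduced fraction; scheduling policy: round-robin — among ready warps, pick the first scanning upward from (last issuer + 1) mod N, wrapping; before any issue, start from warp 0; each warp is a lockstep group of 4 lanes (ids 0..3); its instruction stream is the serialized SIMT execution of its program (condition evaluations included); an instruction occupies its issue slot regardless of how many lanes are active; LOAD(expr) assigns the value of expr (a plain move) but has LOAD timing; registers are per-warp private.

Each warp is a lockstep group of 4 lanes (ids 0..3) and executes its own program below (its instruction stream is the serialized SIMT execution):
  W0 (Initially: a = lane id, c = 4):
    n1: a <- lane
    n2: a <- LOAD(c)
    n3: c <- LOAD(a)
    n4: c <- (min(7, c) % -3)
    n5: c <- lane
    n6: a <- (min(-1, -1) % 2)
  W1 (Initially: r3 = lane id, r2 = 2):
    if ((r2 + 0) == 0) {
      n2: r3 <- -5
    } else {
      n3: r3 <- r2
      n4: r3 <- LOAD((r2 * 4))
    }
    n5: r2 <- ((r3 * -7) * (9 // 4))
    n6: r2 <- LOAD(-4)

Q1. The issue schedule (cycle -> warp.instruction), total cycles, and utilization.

cycle 0: W0.I0
cycle 1: W1.I0
cycle 2: W0.I1
cycle 3: W1.I1
cycle 4: W1.I2
cycle 5: idle
cycle 6: W0.I2
cycle 7: idle
cycle 8: W1.I3
cycle 9: W1.I4
cycle 10: W0.I3
cycle 11: W0.I4
cycle 12: W0.I5

Answer: 13 cycles, utilization 11/13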